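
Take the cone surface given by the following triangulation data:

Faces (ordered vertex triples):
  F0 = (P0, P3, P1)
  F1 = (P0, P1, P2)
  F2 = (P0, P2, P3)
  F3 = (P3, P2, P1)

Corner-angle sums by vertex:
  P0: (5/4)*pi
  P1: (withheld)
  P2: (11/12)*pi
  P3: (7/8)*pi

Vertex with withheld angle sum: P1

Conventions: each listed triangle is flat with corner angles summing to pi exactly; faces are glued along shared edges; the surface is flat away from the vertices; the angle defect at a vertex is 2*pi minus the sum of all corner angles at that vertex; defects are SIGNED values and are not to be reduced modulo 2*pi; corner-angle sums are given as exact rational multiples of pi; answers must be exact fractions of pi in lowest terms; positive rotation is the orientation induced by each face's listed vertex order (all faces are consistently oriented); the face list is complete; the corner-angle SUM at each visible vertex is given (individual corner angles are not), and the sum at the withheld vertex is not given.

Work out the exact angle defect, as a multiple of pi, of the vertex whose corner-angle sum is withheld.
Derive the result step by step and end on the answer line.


V = 4, E = 6, F = 4; chi = V - E + F = 2
Gauss-Bonnet: total defect = 2*pi*chi = 4*pi; visible defects sum to (71/24)*pi

Answer: defect(P1) = (25/24)*pi


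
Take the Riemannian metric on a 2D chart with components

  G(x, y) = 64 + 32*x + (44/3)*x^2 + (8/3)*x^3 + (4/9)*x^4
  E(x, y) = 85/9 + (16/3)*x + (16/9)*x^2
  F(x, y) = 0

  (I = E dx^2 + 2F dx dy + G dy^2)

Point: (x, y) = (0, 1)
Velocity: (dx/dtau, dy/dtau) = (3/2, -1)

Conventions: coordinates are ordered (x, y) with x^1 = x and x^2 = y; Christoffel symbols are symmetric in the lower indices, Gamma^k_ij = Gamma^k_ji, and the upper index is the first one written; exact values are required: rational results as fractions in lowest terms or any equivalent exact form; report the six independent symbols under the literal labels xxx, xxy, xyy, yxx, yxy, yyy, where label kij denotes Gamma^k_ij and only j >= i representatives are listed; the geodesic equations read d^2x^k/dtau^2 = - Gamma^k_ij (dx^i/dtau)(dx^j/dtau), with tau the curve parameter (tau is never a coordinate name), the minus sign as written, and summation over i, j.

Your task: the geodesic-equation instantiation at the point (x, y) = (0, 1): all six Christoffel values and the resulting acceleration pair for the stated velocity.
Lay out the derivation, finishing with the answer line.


E = 85/9, F = 0, G = 64 at the point
E_x = 16/3, E_y = 0, F_x = 0, F_y = 0, G_x = 32, G_y = 0
EG - F^2 = 5440/9;  g^inv = (9/5440) * [[64, 0], [0, 85/9]]
first-kind symbols [ij,l] = (1/2)(d_i g_jl + d_j g_il - d_l g_ij): [xx,x] = E_x/2 = 8/3, [xx,y] = F_x - E_y/2 = 0, [xy,x] = E_y/2 = 0, [xy,y] = G_x/2 = 16, [yy,x] = F_y - G_x/2 = -16, [yy,y] = G_y/2 = 0
Gamma^x_ij = (G*[ij,x] - F*[ij,y])/(EG - F^2), Gamma^y_ij = (E*[ij,y] - F*[ij,x])/(EG - F^2)
Gamma_xxx = 24/85, Gamma_xxy = 0, Gamma_xyy = -144/85, Gamma_yxx = 0, Gamma_yxy = 1/4, Gamma_yyy = 0
d^2x/dtau^2 = -(Gamma_xxx*(3/2)^2 + 2*Gamma_xxy*(3/2)*(-1) + Gamma_xyy*(-1)^2) = 18/17
d^2y/dtau^2 = -(Gamma_yxx*(3/2)^2 + 2*Gamma_yxy*(3/2)*(-1) + Gamma_yyy*(-1)^2) = 3/4

Answer: Gamma_xxx = 24/85, Gamma_xxy = 0, Gamma_xyy = -144/85, Gamma_yxx = 0, Gamma_yxy = 1/4, Gamma_yyy = 0; accelerations (d^2x/dtau^2, d^2y/dtau^2) = (18/17, 3/4)


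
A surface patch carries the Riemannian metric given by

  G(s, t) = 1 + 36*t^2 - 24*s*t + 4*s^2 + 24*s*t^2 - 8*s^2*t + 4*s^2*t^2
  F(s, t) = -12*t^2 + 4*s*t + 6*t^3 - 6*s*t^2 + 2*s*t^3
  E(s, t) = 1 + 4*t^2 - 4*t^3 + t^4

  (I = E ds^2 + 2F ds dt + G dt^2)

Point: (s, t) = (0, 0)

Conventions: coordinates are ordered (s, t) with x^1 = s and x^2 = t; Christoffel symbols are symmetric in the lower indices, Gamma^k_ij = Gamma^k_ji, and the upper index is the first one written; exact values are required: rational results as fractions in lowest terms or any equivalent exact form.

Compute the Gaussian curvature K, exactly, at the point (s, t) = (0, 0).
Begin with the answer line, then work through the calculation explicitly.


Answer: K = -4

E = 1, F = 0, G = 1, EG - F^2 = 1 at the point
E_s = 0, E_t = 0, F_s = 0, F_t = 0, G_s = 0, G_t = 0
E_tt = 8, F_st = 4, G_ss = 8
Compute both Brioschi determinants and normalise by (EG - F^2)^2.
M1 = [[-E_tt/2 + F_st - G_ss/2, E_s/2, F_s - E_t/2], [F_t - G_s/2, E, F], [G_t/2, F, G]] = [[-4, 0, 0], [0, 1, 0], [0, 0, 1]]; det M1 = -4
M2 = [[0, E_t/2, G_s/2], [E_t/2, E, F], [G_s/2, F, G]] = [[0, 0, 0], [0, 1, 0], [0, 0, 1]]; det M2 = 0
det M1 - det M2 = -4; K = -4 / (1)^2 = -4


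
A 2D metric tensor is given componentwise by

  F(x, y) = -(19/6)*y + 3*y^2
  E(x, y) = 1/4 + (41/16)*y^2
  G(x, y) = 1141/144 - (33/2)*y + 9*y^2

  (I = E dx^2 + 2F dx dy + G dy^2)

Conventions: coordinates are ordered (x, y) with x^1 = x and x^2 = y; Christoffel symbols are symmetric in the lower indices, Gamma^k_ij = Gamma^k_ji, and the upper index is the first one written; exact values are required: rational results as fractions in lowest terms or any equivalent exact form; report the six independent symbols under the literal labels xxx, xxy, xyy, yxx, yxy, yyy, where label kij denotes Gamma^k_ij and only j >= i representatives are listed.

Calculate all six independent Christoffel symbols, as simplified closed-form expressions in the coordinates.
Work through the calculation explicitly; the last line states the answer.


E = 1/4 + (41/16)*y^2; F = -(19/6)*y + 3*y^2; G = 1141/144 - (33/2)*y + 9*y^2
Gamma^k_ij = (1/2) g^{kl} (d_i g_jl + d_j g_il - d_l g_ij), with g^inv = (1/(EG-F^2)) [[G, -F], [-F, E]]
first partials: E_x = 0, E_y = (41/8)*y, F_x = 0, F_y = -19/6 + 6*y, G_x = 0, G_y = -33/2 + 18*y
D = EG - F^2 = 1141/576 - (33/8)*y + (28861/2304)*y^2 - (745/32)*y^3 + (225/16)*y^4
expanded: Gamma^x_xx = (G E_x - 2F F_x + F E_y)/(2D), Gamma^x_xy = (G E_y - F G_x)/(2D), Gamma^x_yy = (2G F_y - G G_x - F G_y)/(2D), Gamma^y_xx = (2E F_x - E E_y - F E_x)/(2D), Gamma^y_xy = (E G_x - F E_y)/(2D), Gamma^y_yy = (E G_y - 2F F_y + F G_x)/(2D); substitute and cancel common factors

Answer: Gamma_xxx = (17712*y^3 - 18696*y^2)/(32400*y^4 - 53640*y^3 + 28861*y^2 - 9504*y + 4564), Gamma_xxy = (53136*y^3 - 97416*y^2 + 46781*y)/(32400*y^4 - 53640*y^3 + 28861*y^2 - 9504*y + 4564), Gamma_xyy = (186624*y^3 - 513216*y^2 + 509184*y - 173432)/(97200*y^4 - 160920*y^3 + 86583*y^2 - 28512*y + 13692), Gamma_yxx = (-15129*y^3 - 1476*y)/(32400*y^4 - 53640*y^3 + 28861*y^2 - 9504*y + 4564), Gamma_yxy = (-17712*y^3 + 18696*y^2)/(32400*y^4 - 53640*y^3 + 28861*y^2 - 9504*y + 4564), Gamma_yyy = (11664*y^3 + 16956*y^2 - 17920*y - 4752)/(32400*y^4 - 53640*y^3 + 28861*y^2 - 9504*y + 4564)


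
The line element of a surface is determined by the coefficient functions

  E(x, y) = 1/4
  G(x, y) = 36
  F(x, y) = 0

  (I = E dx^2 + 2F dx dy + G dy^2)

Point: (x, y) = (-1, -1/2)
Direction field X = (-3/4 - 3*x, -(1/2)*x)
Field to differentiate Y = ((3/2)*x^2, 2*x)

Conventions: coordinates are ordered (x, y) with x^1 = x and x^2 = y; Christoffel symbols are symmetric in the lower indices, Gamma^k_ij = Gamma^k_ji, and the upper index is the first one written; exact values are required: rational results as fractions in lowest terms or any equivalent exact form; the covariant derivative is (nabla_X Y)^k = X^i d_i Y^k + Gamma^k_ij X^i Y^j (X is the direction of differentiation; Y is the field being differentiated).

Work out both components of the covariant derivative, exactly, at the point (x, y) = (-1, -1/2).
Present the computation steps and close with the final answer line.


E = 1/4, F = 0, G = 36 at the point
E_x = 0, E_y = 0, F_x = 0, F_y = 0, G_x = 0, G_y = 0
EG - F^2 = 9;  g^inv = (1/9) * [[36, 0], [0, 1/4]]
first-kind symbols [ij,l] = (1/2)(d_i g_jl + d_j g_il - d_l g_ij): [xx,x] = E_x/2 = 0, [xx,y] = F_x - E_y/2 = 0, [xy,x] = E_y/2 = 0, [xy,y] = G_x/2 = 0, [yy,x] = F_y - G_x/2 = 0, [yy,y] = G_y/2 = 0
Gamma^x_ij = (G*[ij,x] - F*[ij,y])/(EG - F^2), Gamma^y_ij = (E*[ij,y] - F*[ij,x])/(EG - F^2)
Gamma_xxx = 0, Gamma_xxy = 0, Gamma_xyy = 0, Gamma_yxx = 0, Gamma_yxy = 0, Gamma_yyy = 0
X = (9/4, 1/2), Y = (3/2, -2) at the point

Answer: (nabla_X Y)^x = -27/4, (nabla_X Y)^y = 9/2


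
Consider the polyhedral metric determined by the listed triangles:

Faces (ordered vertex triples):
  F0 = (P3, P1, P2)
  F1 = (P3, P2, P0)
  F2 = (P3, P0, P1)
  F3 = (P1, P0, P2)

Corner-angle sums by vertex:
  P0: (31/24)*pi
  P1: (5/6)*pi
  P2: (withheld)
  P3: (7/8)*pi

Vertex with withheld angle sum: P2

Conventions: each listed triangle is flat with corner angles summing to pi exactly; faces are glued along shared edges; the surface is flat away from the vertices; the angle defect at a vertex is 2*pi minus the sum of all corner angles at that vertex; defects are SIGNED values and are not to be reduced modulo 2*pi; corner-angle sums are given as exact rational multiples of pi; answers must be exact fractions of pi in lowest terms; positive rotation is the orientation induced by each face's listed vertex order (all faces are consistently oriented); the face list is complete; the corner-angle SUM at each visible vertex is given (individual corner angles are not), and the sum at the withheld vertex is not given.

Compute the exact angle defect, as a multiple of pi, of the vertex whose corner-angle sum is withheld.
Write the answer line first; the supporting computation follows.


Answer: defect(P2) = pi

V = 4, E = 6, F = 4; chi = V - E + F = 2
Gauss-Bonnet: total defect = 2*pi*chi = 4*pi; visible defects sum to 3*pi


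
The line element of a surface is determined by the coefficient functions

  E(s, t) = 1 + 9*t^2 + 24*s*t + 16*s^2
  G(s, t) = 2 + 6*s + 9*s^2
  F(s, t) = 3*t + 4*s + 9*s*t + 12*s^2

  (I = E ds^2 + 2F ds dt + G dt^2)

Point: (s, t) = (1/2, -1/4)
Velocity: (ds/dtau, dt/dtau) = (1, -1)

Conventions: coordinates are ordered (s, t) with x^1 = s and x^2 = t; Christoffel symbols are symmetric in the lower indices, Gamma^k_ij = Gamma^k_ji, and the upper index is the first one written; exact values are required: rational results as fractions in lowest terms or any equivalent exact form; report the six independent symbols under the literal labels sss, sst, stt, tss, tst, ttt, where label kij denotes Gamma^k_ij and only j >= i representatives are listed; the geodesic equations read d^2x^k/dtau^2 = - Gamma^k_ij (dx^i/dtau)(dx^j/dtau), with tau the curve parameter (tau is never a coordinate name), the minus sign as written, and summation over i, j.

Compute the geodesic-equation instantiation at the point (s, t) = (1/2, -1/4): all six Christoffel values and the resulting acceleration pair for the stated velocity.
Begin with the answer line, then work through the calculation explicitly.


Answer: Gamma_sss = 80/141, Gamma_sst = 20/47, Gamma_stt = 0, Gamma_tss = 160/141, Gamma_tst = 40/47, Gamma_ttt = 0; accelerations (d^2s/dtau^2, d^2t/dtau^2) = (40/141, 80/141)

E = 41/16, F = 25/8, G = 29/4 at the point
E_s = 10, E_t = 15/2, F_s = 55/4, F_t = 15/2, G_s = 15, G_t = 0
EG - F^2 = 141/16;  g^inv = (16/141) * [[29/4, -25/8], [-25/8, 41/16]]
first-kind symbols [ij,l] = (1/2)(d_i g_jl + d_j g_il - d_l g_ij): [ss,s] = E_s/2 = 5, [ss,t] = F_s - E_t/2 = 10, [st,s] = E_t/2 = 15/4, [st,t] = G_s/2 = 15/2, [tt,s] = F_t - G_s/2 = 0, [tt,t] = G_t/2 = 0
Gamma^s_ij = (G*[ij,s] - F*[ij,t])/(EG - F^2), Gamma^t_ij = (E*[ij,t] - F*[ij,s])/(EG - F^2)
Gamma_sss = 80/141, Gamma_sst = 20/47, Gamma_stt = 0, Gamma_tss = 160/141, Gamma_tst = 40/47, Gamma_ttt = 0
d^2s/dtau^2 = -(Gamma_sss*(1)^2 + 2*Gamma_sst*(1)*(-1) + Gamma_stt*(-1)^2) = 40/141
d^2t/dtau^2 = -(Gamma_tss*(1)^2 + 2*Gamma_tst*(1)*(-1) + Gamma_ttt*(-1)^2) = 80/141


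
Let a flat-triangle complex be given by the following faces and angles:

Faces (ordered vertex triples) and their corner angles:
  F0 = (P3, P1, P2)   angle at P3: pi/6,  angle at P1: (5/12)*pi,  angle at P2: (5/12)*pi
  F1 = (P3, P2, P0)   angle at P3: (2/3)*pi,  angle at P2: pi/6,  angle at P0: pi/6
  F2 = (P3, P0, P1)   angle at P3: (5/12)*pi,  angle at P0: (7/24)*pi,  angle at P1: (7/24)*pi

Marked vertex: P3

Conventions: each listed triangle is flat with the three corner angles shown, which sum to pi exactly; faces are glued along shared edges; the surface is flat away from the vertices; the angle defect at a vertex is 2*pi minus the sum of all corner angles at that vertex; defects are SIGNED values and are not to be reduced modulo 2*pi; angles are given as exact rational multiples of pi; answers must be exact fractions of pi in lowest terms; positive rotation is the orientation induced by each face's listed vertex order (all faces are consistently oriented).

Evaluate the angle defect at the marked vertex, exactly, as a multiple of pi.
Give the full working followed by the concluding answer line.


Sum of corner angles at P3: (5/4)*pi
defect = 2*pi - (5/4)*pi

Answer: defect(P3) = (3/4)*pi


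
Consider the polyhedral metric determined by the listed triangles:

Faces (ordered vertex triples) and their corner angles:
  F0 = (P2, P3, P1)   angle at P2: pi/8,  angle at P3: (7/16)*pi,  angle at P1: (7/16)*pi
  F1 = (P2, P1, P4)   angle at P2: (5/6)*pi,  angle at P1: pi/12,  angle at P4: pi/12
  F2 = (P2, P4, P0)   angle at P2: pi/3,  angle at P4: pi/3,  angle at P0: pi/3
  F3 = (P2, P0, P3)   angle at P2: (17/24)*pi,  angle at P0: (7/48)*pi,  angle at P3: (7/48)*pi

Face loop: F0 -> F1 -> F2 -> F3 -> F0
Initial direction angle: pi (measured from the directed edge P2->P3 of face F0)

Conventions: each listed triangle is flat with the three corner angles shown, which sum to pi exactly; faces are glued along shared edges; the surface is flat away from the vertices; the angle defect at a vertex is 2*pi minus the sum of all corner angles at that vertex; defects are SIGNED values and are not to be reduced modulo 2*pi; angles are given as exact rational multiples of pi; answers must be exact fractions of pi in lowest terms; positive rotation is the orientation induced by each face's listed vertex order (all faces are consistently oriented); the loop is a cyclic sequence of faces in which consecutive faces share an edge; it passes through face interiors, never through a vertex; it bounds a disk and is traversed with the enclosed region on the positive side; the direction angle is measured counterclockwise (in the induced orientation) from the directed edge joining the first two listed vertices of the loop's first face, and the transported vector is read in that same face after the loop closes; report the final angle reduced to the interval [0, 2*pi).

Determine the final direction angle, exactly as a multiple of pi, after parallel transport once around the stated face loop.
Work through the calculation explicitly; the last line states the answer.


enclosed vertex P2: corner angles sum to 2*pi, defect = 2*pi - 2*pi = 0
summing the enclosed defects onto the initial angle, mod 2*pi in the induced orientation:
final angle = pi + 0 = pi (mod 2*pi)

Answer: final direction angle = pi


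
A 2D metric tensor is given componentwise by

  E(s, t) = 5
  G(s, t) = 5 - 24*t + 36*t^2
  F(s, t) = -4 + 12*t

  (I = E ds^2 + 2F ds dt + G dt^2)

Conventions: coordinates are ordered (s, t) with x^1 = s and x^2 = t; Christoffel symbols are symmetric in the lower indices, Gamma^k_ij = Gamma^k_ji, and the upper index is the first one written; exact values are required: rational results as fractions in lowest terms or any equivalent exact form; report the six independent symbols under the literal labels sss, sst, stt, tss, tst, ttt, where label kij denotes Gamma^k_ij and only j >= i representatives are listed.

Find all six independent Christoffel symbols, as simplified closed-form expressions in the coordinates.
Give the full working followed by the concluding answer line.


E = 5; F = -4 + 12*t; G = 5 - 24*t + 36*t^2
Gamma^k_ij = (1/2) g^{kl} (d_i g_jl + d_j g_il - d_l g_ij), with g^inv = (1/(EG-F^2)) [[G, -F], [-F, E]]
first partials: E_s = 0, E_t = 0, F_s = 0, F_t = 12, G_s = 0, G_t = -24 + 72*t
D = EG - F^2 = 9 - 24*t + 36*t^2
expanded: Gamma^s_ss = (G E_s - 2F F_s + F E_t)/(2D), Gamma^s_st = (G E_t - F G_s)/(2D), Gamma^s_tt = (2G F_t - G G_s - F G_t)/(2D), Gamma^t_ss = (2E F_s - E E_t - F E_s)/(2D), Gamma^t_st = (E G_s - F E_t)/(2D), Gamma^t_tt = (E G_t - 2F F_t + F G_s)/(2D); substitute and cancel common factors

Answer: Gamma_sss = 0, Gamma_sst = 0, Gamma_stt = 4/(12*t^2 - 8*t + 3), Gamma_tss = 0, Gamma_tst = 0, Gamma_ttt = (12*t - 4)/(12*t^2 - 8*t + 3)


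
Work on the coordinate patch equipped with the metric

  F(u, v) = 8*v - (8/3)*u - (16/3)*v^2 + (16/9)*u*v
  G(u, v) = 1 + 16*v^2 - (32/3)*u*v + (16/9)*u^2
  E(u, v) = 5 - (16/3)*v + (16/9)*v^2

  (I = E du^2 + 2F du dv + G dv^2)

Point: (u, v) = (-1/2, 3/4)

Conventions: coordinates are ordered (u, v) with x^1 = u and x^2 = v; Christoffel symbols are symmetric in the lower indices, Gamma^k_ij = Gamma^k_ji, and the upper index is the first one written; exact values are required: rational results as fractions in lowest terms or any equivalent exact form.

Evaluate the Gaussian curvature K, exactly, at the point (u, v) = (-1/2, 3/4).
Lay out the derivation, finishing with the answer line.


E = 2, F = 11/3, G = 130/9, EG - F^2 = 139/9 at the point
E_u = 0, E_v = -8/3, F_u = -4/3, F_v = -8/9, G_u = -88/9, G_v = 88/3
E_vv = 32/9, F_uv = 16/9, G_uu = 32/9
The intrinsic route: Brioschi's K = (det M1 - det M2)/(EG - F^2)^2.
M1 = [[-E_vv/2 + F_uv - G_uu/2, E_u/2, F_u - E_v/2], [F_v - G_u/2, E, F], [G_v/2, F, G]] = [[-16/9, 0, 0], [4, 2, 11/3], [44/3, 11/3, 130/9]]; det M1 = -2224/81
M2 = [[0, E_v/2, G_u/2], [E_v/2, E, F], [G_u/2, F, G]] = [[0, -4/3, -44/9], [-4/3, 2, 11/3], [-44/9, 11/3, 130/9]]; det M2 = -2080/81
det M1 - det M2 = -16/9; K = -16/9 / (139/9)^2 = -144/19321

Answer: K = -144/19321


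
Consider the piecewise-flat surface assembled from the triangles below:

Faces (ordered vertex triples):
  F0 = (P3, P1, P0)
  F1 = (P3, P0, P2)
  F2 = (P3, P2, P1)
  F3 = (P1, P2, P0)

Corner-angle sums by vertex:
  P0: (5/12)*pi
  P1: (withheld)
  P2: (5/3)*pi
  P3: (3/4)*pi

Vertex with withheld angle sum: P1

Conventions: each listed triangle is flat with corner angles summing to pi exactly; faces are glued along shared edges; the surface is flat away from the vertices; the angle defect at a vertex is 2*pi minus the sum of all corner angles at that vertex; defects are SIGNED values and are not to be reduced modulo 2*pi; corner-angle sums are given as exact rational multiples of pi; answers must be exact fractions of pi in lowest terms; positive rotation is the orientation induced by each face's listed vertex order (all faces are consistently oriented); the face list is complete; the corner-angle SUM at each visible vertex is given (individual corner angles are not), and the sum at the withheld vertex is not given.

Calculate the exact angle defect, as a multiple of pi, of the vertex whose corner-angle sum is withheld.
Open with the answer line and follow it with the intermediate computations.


Answer: defect(P1) = (5/6)*pi

V = 4, E = 6, F = 4; chi = V - E + F = 2
Gauss-Bonnet: total defect = 2*pi*chi = 4*pi; visible defects sum to (19/6)*pi


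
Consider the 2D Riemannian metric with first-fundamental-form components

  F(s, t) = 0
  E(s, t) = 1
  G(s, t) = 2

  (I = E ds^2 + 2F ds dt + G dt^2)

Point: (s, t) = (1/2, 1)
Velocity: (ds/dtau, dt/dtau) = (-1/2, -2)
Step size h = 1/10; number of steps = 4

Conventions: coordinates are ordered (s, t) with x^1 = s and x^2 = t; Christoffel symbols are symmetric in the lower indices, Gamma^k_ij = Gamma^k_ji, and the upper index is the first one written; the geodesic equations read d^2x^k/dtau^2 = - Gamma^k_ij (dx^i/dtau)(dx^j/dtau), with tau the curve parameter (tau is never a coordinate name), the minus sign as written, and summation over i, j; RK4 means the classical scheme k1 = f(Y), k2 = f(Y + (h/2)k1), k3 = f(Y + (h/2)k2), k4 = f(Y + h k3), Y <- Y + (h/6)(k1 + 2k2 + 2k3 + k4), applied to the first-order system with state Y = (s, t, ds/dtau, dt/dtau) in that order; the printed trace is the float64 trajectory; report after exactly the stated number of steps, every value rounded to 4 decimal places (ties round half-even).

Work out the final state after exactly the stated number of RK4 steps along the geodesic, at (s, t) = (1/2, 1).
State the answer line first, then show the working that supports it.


Answer: s = 0.3000, t = 0.2000, ds/dtau = -0.5000, dt/dtau = -2.0000

f(Y) = (ds/dtau, dt/dtau, -Gamma^s_ij Y'^i Y'^j, -Gamma^t_ij Y'^i Y'^j) with the Gammas evaluated at the stage position; h = 0.100000; intermediate values shown to 6 dp
step 0: s = 0.5000, t = 1.0000, ds/dtau = -0.5000, dt/dtau = -2.0000
step 1:
  k1: at (s, t) = (0.500000, 1.000000), (ds/dtau, dt/dtau) = (-0.500000, -2.000000); Gamma_sss = 0.000000, Gamma_sst = 0.000000, Gamma_stt = 0.000000, Gamma_tss = 0.000000, Gamma_tst = 0.000000, Gamma_ttt = 0.000000; k1 = (-0.500000, -2.000000, 0.000000, 0.000000)
  k2: at (s, t) = (0.475000, 0.900000), (ds/dtau, dt/dtau) = (-0.500000, -2.000000); Gamma_sss = 0.000000, Gamma_sst = 0.000000, Gamma_stt = 0.000000, Gamma_tss = 0.000000, Gamma_tst = 0.000000, Gamma_ttt = 0.000000; k2 = (-0.500000, -2.000000, 0.000000, 0.000000)
  k3: at (s, t) = (0.475000, 0.900000), (ds/dtau, dt/dtau) = (-0.500000, -2.000000); Gamma_sss = 0.000000, Gamma_sst = 0.000000, Gamma_stt = 0.000000, Gamma_tss = 0.000000, Gamma_tst = 0.000000, Gamma_ttt = 0.000000; k3 = (-0.500000, -2.000000, 0.000000, 0.000000)
  k4: at (s, t) = (0.450000, 0.800000), (ds/dtau, dt/dtau) = (-0.500000, -2.000000); Gamma_sss = 0.000000, Gamma_sst = 0.000000, Gamma_stt = 0.000000, Gamma_tss = 0.000000, Gamma_tst = 0.000000, Gamma_ttt = 0.000000; k4 = (-0.500000, -2.000000, 0.000000, 0.000000)
  Y <- Y + (h/6)(k1 + 2k2 + 2k3 + k4): s = 0.4500, t = 0.8000, ds/dtau = -0.5000, dt/dtau = -2.0000
step 2:
  k1: at (s, t) = (0.450000, 0.800000), (ds/dtau, dt/dtau) = (-0.500000, -2.000000); Gamma_sss = 0.000000, Gamma_sst = 0.000000, Gamma_stt = 0.000000, Gamma_tss = 0.000000, Gamma_tst = 0.000000, Gamma_ttt = 0.000000; k1 = (-0.500000, -2.000000, 0.000000, 0.000000)
  k2: at (s, t) = (0.425000, 0.700000), (ds/dtau, dt/dtau) = (-0.500000, -2.000000); Gamma_sss = 0.000000, Gamma_sst = 0.000000, Gamma_stt = 0.000000, Gamma_tss = 0.000000, Gamma_tst = 0.000000, Gamma_ttt = 0.000000; k2 = (-0.500000, -2.000000, 0.000000, 0.000000)
  k3: at (s, t) = (0.425000, 0.700000), (ds/dtau, dt/dtau) = (-0.500000, -2.000000); Gamma_sss = 0.000000, Gamma_sst = 0.000000, Gamma_stt = 0.000000, Gamma_tss = 0.000000, Gamma_tst = 0.000000, Gamma_ttt = 0.000000; k3 = (-0.500000, -2.000000, 0.000000, 0.000000)
  k4: at (s, t) = (0.400000, 0.600000), (ds/dtau, dt/dtau) = (-0.500000, -2.000000); Gamma_sss = 0.000000, Gamma_sst = 0.000000, Gamma_stt = 0.000000, Gamma_tss = 0.000000, Gamma_tst = 0.000000, Gamma_ttt = 0.000000; k4 = (-0.500000, -2.000000, 0.000000, 0.000000)
  Y <- Y + (h/6)(k1 + 2k2 + 2k3 + k4): s = 0.4000, t = 0.6000, ds/dtau = -0.5000, dt/dtau = -2.0000
step 3:
  k1: at (s, t) = (0.400000, 0.600000), (ds/dtau, dt/dtau) = (-0.500000, -2.000000); Gamma_sss = 0.000000, Gamma_sst = 0.000000, Gamma_stt = 0.000000, Gamma_tss = 0.000000, Gamma_tst = 0.000000, Gamma_ttt = 0.000000; k1 = (-0.500000, -2.000000, 0.000000, 0.000000)
  k2: at (s, t) = (0.375000, 0.500000), (ds/dtau, dt/dtau) = (-0.500000, -2.000000); Gamma_sss = 0.000000, Gamma_sst = 0.000000, Gamma_stt = 0.000000, Gamma_tss = 0.000000, Gamma_tst = 0.000000, Gamma_ttt = 0.000000; k2 = (-0.500000, -2.000000, 0.000000, 0.000000)
  k3: at (s, t) = (0.375000, 0.500000), (ds/dtau, dt/dtau) = (-0.500000, -2.000000); Gamma_sss = 0.000000, Gamma_sst = 0.000000, Gamma_stt = 0.000000, Gamma_tss = 0.000000, Gamma_tst = 0.000000, Gamma_ttt = 0.000000; k3 = (-0.500000, -2.000000, 0.000000, 0.000000)
  k4: at (s, t) = (0.350000, 0.400000), (ds/dtau, dt/dtau) = (-0.500000, -2.000000); Gamma_sss = 0.000000, Gamma_sst = 0.000000, Gamma_stt = 0.000000, Gamma_tss = 0.000000, Gamma_tst = 0.000000, Gamma_ttt = 0.000000; k4 = (-0.500000, -2.000000, 0.000000, 0.000000)
  Y <- Y + (h/6)(k1 + 2k2 + 2k3 + k4): s = 0.3500, t = 0.4000, ds/dtau = -0.5000, dt/dtau = -2.0000
step 4:
  k1: at (s, t) = (0.350000, 0.400000), (ds/dtau, dt/dtau) = (-0.500000, -2.000000); Gamma_sss = 0.000000, Gamma_sst = 0.000000, Gamma_stt = 0.000000, Gamma_tss = 0.000000, Gamma_tst = 0.000000, Gamma_ttt = 0.000000; k1 = (-0.500000, -2.000000, 0.000000, 0.000000)
  k2: at (s, t) = (0.325000, 0.300000), (ds/dtau, dt/dtau) = (-0.500000, -2.000000); Gamma_sss = 0.000000, Gamma_sst = 0.000000, Gamma_stt = 0.000000, Gamma_tss = 0.000000, Gamma_tst = 0.000000, Gamma_ttt = 0.000000; k2 = (-0.500000, -2.000000, 0.000000, 0.000000)
  k3: at (s, t) = (0.325000, 0.300000), (ds/dtau, dt/dtau) = (-0.500000, -2.000000); Gamma_sss = 0.000000, Gamma_sst = 0.000000, Gamma_stt = 0.000000, Gamma_tss = 0.000000, Gamma_tst = 0.000000, Gamma_ttt = 0.000000; k3 = (-0.500000, -2.000000, 0.000000, 0.000000)
  k4: at (s, t) = (0.300000, 0.200000), (ds/dtau, dt/dtau) = (-0.500000, -2.000000); Gamma_sss = 0.000000, Gamma_sst = 0.000000, Gamma_stt = 0.000000, Gamma_tss = 0.000000, Gamma_tst = 0.000000, Gamma_ttt = 0.000000; k4 = (-0.500000, -2.000000, 0.000000, 0.000000)
  Y <- Y + (h/6)(k1 + 2k2 + 2k3 + k4): s = 0.3000, t = 0.2000, ds/dtau = -0.5000, dt/dtau = -2.0000


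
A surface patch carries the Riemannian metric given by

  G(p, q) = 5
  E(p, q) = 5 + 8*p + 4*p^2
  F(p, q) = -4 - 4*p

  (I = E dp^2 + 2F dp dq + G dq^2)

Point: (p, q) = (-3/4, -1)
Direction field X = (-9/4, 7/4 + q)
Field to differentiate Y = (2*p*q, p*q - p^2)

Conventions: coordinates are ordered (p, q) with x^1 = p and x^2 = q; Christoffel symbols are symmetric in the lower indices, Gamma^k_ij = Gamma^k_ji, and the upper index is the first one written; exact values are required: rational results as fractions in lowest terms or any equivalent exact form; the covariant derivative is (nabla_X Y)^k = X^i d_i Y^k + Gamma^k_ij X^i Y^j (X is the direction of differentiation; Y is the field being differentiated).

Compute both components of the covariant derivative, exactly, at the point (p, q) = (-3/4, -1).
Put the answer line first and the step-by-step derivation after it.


Answer: (nabla_X Y)^p = 153/56, (nabla_X Y)^q = 99/112

E = 5/4, F = -1, G = 5 at the point
E_p = 2, E_q = 0, F_p = -4, F_q = 0, G_p = 0, G_q = 0
EG - F^2 = 21/4;  g^inv = (4/21) * [[5, 1], [1, 5/4]]
first-kind symbols [ij,l] = (1/2)(d_i g_jl + d_j g_il - d_l g_ij): [pp,p] = E_p/2 = 1, [pp,q] = F_p - E_q/2 = -4, [pq,p] = E_q/2 = 0, [pq,q] = G_p/2 = 0, [qq,p] = F_q - G_p/2 = 0, [qq,q] = G_q/2 = 0
Gamma^p_ij = (G*[ij,p] - F*[ij,q])/(EG - F^2), Gamma^q_ij = (E*[ij,q] - F*[ij,p])/(EG - F^2)
Gamma_ppp = 4/21, Gamma_ppq = 0, Gamma_pqq = 0, Gamma_qpp = -16/21, Gamma_qpq = 0, Gamma_qqq = 0
X = (-9/4, 3/4), Y = (3/2, 3/16) at the point


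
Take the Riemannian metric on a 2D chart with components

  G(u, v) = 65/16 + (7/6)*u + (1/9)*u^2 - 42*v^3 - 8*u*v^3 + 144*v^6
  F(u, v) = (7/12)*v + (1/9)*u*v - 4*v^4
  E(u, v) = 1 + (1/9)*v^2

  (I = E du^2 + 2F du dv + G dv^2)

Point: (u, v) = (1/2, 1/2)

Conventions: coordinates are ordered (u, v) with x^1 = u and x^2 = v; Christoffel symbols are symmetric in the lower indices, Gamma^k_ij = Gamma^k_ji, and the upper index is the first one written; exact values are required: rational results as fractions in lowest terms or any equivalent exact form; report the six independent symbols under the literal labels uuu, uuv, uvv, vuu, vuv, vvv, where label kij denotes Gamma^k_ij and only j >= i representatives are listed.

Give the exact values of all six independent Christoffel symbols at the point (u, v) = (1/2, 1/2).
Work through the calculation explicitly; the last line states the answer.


E = 37/36, F = 5/72, G = 169/144 at the point
E_u = 0, E_v = 1/9, F_u = 1/18, F_v = -49/36, G_u = 5/18, G_v = -15/2
EG - F^2 = 173/144;  g^inv = (144/173) * [[169/144, -5/72], [-5/72, 37/36]]
first-kind symbols [ij,l] = (1/2)(d_i g_jl + d_j g_il - d_l g_ij): [uu,u] = E_u/2 = 0, [uu,v] = F_u - E_v/2 = 0, [uv,u] = E_v/2 = 1/18, [uv,v] = G_u/2 = 5/36, [vv,u] = F_v - G_u/2 = -3/2, [vv,v] = G_v/2 = -15/4
Gamma^u_ij = (G*[ij,u] - F*[ij,v])/(EG - F^2), Gamma^v_ij = (E*[ij,v] - F*[ij,u])/(EG - F^2)

Answer: Gamma_uuu = 0, Gamma_uuv = 8/173, Gamma_uvv = -216/173, Gamma_vuu = 0, Gamma_vuv = 20/173, Gamma_vvv = -540/173


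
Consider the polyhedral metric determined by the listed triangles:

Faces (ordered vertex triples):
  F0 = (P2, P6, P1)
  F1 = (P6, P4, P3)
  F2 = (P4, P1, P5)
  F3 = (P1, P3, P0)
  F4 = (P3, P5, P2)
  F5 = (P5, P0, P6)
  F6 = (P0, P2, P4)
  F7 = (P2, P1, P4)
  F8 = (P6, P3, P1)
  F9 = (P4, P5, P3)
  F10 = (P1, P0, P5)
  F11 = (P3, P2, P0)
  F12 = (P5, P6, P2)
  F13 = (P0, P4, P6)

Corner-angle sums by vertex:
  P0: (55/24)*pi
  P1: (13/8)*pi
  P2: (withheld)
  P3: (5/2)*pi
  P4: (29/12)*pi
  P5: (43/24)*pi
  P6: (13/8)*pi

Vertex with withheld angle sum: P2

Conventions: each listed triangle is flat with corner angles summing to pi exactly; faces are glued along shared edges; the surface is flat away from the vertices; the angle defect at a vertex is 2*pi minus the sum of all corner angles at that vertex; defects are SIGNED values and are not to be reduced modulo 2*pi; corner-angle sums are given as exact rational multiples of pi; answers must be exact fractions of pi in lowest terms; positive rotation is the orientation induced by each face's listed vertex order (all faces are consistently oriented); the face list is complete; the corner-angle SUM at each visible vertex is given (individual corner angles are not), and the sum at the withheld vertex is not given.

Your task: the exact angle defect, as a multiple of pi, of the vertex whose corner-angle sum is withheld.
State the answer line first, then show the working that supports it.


Answer: defect(P2) = pi/4

V = 7, E = 21, F = 14; chi = V - E + F = 0
Gauss-Bonnet: total defect = 2*pi*chi = 0; visible defects sum to -pi/4


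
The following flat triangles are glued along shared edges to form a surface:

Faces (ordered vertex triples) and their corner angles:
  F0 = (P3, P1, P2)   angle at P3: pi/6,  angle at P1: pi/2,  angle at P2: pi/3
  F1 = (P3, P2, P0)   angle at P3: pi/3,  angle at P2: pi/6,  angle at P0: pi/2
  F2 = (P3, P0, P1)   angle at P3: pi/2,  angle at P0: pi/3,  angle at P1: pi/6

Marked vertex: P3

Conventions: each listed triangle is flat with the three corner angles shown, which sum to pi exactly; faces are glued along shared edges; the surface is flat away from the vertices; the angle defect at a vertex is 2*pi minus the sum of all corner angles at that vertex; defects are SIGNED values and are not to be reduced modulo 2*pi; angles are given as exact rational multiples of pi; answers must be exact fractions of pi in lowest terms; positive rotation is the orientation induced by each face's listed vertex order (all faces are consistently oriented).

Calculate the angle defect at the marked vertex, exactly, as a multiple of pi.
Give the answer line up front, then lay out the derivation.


Answer: defect(P3) = pi

Sum of corner angles at P3: pi
defect = 2*pi - pi


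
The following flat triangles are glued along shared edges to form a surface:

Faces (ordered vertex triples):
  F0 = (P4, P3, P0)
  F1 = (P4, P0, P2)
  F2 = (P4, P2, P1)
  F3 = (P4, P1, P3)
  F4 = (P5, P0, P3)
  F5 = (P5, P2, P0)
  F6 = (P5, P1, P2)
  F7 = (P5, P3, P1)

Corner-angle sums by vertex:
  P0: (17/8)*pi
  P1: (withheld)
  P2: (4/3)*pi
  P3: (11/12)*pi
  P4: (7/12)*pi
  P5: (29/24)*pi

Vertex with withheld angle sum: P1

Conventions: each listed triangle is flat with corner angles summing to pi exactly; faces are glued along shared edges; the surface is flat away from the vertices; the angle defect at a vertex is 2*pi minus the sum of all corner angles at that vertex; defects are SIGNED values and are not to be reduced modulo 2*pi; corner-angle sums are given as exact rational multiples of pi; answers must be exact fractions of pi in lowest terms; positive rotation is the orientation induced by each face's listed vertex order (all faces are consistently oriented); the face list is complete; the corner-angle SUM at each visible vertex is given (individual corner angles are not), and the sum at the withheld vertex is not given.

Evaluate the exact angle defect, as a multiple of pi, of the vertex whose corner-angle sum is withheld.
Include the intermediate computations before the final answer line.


V = 6, E = 12, F = 8; chi = V - E + F = 2
Gauss-Bonnet: total defect = 2*pi*chi = 4*pi; visible defects sum to (23/6)*pi

Answer: defect(P1) = pi/6


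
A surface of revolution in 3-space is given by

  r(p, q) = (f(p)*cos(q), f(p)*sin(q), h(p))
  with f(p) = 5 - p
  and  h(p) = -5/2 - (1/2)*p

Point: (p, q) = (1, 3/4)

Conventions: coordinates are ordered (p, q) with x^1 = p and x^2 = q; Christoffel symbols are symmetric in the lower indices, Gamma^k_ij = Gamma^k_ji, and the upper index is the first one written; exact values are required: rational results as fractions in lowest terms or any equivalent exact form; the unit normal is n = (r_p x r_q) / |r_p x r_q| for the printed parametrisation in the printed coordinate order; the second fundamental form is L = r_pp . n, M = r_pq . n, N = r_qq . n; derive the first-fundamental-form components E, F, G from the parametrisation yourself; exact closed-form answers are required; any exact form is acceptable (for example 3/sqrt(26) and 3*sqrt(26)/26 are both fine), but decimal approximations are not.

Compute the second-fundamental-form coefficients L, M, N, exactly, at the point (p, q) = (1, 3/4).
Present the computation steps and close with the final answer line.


f = 4, f' = -1, f'' = 0, h' = -1/2, h'' = 0
E = 5/4, F = 0, G = 16; answer radicand W^2 = 5/4
unnormalised second-form numerators: l = 0, m = 0, n = -2; L = l/sqrt(5/4), and similarly M = m/sqrt(W^2), N = n/sqrt(W^2)

Answer: L = 0, M = 0, N = -4*sqrt(5)/5


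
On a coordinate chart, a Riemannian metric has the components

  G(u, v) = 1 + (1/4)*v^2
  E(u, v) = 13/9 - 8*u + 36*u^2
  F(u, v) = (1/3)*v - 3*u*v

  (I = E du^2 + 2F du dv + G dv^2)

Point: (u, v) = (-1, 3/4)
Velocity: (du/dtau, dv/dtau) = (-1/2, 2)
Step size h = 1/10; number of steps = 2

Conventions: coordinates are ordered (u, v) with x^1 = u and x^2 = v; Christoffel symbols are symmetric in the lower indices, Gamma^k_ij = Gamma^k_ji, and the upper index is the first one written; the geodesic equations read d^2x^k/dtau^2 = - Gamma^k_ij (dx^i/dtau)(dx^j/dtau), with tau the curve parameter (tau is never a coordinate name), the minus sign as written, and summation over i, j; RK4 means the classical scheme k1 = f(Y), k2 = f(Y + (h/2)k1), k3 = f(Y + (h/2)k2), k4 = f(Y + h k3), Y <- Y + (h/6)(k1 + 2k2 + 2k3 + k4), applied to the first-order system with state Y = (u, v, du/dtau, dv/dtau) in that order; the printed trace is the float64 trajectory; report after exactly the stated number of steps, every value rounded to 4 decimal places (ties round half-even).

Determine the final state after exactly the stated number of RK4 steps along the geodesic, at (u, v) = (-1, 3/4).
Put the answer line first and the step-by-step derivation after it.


Answer: u = -1.1013, v = 1.1499, du/dtau = -0.5129, dv/dtau = 1.9991

f(Y) = (du/dtau, dv/dtau, -Gamma^u_ij Y'^i Y'^j, -Gamma^v_ij Y'^i Y'^j) with the Gammas evaluated at the stage position; h = 0.100000; intermediate values shown to 6 dp
step 0: u = -1.0000, v = 0.7500, du/dtau = -0.5000, dv/dtau = 2.0000
step 1:
  k1: at (u, v) = (-1.000000, 0.750000), (du/dtau, dv/dtau) = (-0.500000, 2.000000); Gamma_uuu = -0.877480, Gamma_uuv = 0.000000, Gamma_uvv = 0.073123, Gamma_vuu = -0.049358, Gamma_vuv = 0.000000, Gamma_vvv = 0.004113; k1 = (-0.500000, 2.000000, -0.073123, -0.004113)
  k2: at (u, v) = (-1.025000, 0.850000), (du/dtau, dv/dtau) = (-0.503656, 1.999794); Gamma_uuu = -0.858386, Gamma_uuv = 0.000000, Gamma_uvv = 0.071532, Gamma_vuu = -0.053518, Gamma_vuv = 0.000000, Gamma_vvv = 0.004460; k2 = (-0.503656, 1.999794, -0.068323, -0.004260)
  k3: at (u, v) = (-1.025183, 0.849990), (du/dtau, dv/dtau) = (-0.503416, 1.999787); Gamma_uuu = -0.858255, Gamma_uuv = 0.000000, Gamma_uvv = 0.071521, Gamma_vuu = -0.053501, Gamma_vuv = 0.000000, Gamma_vvv = 0.004458; k3 = (-0.503416, 1.999787, -0.068518, -0.004271)
  k4: at (u, v) = (-1.050342, 0.949979), (du/dtau, dv/dtau) = (-0.506852, 1.999573); Gamma_uuu = -0.839796, Gamma_uuv = 0.000000, Gamma_uvv = 0.069983, Gamma_vuu = -0.057241, Gamma_vuv = 0.000000, Gamma_vvv = 0.004770; k4 = (-0.506852, 1.999573, -0.064070, -0.004367)
  Y <- Y + (h/6)(k1 + 2k2 + 2k3 + k4): u = -1.0503, v = 0.9500, du/dtau = -0.5068, dv/dtau = 1.9996
step 2:
  k1: at (u, v) = (-1.050350, 0.949979), (du/dtau, dv/dtau) = (-0.506848, 1.999574); Gamma_uuu = -0.839791, Gamma_uuv = 0.000000, Gamma_uvv = 0.069983, Gamma_vuu = -0.057240, Gamma_vuv = 0.000000, Gamma_vvv = 0.004770; k1 = (-0.506848, 1.999574, -0.064073, -0.004367)
  k2: at (u, v) = (-1.075692, 1.049958), (du/dtau, dv/dtau) = (-0.510052, 1.999356); Gamma_uuu = -0.821923, Gamma_uuv = 0.000000, Gamma_uvv = 0.068494, Gamma_vuu = -0.060596, Gamma_vuv = 0.000000, Gamma_vvv = 0.005050; k2 = (-0.510052, 1.999356, -0.059972, -0.004421)
  k3: at (u, v) = (-1.075853, 1.049947), (du/dtau, dv/dtau) = (-0.509847, 1.999353); Gamma_uuu = -0.821817, Gamma_uuv = 0.000000, Gamma_uvv = 0.068485, Gamma_vuu = -0.060579, Gamma_vuv = 0.000000, Gamma_vvv = 0.005048; k3 = (-0.509847, 1.999353, -0.060136, -0.004433)
  k4: at (u, v) = (-1.101335, 1.149914), (du/dtau, dv/dtau) = (-0.512862, 1.999131); Gamma_uuu = -0.804551, Gamma_uuv = 0.000000, Gamma_uvv = 0.067046, Gamma_vuu = -0.063588, Gamma_vuv = 0.000000, Gamma_vvv = 0.005299; k4 = (-0.512862, 1.999131, -0.056332, -0.004452)
  Y <- Y + (h/6)(k1 + 2k2 + 2k3 + k4): u = -1.1013, v = 1.1499, du/dtau = -0.5129, dv/dtau = 1.9991


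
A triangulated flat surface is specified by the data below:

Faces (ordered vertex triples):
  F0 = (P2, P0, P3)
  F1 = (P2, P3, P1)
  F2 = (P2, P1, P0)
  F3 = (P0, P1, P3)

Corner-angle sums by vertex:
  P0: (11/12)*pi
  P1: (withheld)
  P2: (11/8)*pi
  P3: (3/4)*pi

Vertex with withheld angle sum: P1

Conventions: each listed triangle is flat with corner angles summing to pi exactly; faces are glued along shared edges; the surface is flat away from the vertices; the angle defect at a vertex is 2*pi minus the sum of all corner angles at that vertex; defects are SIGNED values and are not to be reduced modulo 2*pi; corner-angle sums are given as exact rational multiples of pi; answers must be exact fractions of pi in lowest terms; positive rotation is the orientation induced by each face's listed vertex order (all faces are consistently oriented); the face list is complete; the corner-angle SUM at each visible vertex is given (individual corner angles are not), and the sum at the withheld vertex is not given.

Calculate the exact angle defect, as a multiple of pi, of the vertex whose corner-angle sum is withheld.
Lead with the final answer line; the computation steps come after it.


Answer: defect(P1) = (25/24)*pi

V = 4, E = 6, F = 4; chi = V - E + F = 2
Gauss-Bonnet: total defect = 2*pi*chi = 4*pi; visible defects sum to (71/24)*pi


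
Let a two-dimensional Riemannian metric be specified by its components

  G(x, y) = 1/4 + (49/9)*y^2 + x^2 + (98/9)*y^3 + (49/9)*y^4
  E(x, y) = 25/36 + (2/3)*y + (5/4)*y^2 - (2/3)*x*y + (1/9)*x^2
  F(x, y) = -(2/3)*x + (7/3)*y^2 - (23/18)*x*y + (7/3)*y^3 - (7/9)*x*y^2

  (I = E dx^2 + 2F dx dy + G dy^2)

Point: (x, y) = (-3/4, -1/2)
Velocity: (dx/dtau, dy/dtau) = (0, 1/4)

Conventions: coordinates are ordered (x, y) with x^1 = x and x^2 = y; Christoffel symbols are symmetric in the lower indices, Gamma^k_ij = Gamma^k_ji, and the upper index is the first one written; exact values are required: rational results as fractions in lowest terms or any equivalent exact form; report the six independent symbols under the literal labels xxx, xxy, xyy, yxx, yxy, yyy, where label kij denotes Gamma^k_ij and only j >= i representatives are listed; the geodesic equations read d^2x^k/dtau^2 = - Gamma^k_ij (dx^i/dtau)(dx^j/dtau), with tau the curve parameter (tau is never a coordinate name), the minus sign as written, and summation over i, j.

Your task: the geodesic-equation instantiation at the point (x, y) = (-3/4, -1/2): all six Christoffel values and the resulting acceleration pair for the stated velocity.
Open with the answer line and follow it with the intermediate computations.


Answer: Gamma_xxx = 927/1816, Gamma_xxy = 1533/1816, Gamma_xyy = 3237/1816, Gamma_yxx = -653/1816, Gamma_yxy = -1791/1816, Gamma_yyy = -1287/1816; accelerations (d^2x/dtau^2, d^2y/dtau^2) = (-3237/29056, 1287/29056)

E = 35/72, F = 11/24, G = 83/72 at the point
E_x = 1/6, E_y = -1/12, F_x = -2/9, F_y = -5/24, G_x = -3/2, G_y = 0
EG - F^2 = 227/648;  g^inv = (648/227) * [[83/72, -11/24], [-11/24, 35/72]]
first-kind symbols [ij,l] = (1/2)(d_i g_jl + d_j g_il - d_l g_ij): [xx,x] = E_x/2 = 1/12, [xx,y] = F_x - E_y/2 = -13/72, [xy,x] = E_y/2 = -1/24, [xy,y] = G_x/2 = -3/4, [yy,x] = F_y - G_x/2 = 13/24, [yy,y] = G_y/2 = 0
Gamma^x_ij = (G*[ij,x] - F*[ij,y])/(EG - F^2), Gamma^y_ij = (E*[ij,y] - F*[ij,x])/(EG - F^2)
Gamma_xxx = 927/1816, Gamma_xxy = 1533/1816, Gamma_xyy = 3237/1816, Gamma_yxx = -653/1816, Gamma_yxy = -1791/1816, Gamma_yyy = -1287/1816
d^2x/dtau^2 = -(Gamma_xxx*(0)^2 + 2*Gamma_xxy*(0)*(1/4) + Gamma_xyy*(1/4)^2) = -3237/29056
d^2y/dtau^2 = -(Gamma_yxx*(0)^2 + 2*Gamma_yxy*(0)*(1/4) + Gamma_yyy*(1/4)^2) = 1287/29056
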